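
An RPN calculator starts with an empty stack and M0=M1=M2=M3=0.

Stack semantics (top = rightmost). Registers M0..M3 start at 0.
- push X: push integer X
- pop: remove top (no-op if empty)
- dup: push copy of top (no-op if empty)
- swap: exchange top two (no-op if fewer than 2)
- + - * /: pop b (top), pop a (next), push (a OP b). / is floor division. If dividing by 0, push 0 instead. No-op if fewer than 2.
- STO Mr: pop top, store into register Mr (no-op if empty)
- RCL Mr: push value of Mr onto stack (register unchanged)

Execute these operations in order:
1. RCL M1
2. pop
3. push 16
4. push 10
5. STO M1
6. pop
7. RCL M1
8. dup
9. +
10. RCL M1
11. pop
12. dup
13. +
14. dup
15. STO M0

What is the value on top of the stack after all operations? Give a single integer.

Answer: 40

Derivation:
After op 1 (RCL M1): stack=[0] mem=[0,0,0,0]
After op 2 (pop): stack=[empty] mem=[0,0,0,0]
After op 3 (push 16): stack=[16] mem=[0,0,0,0]
After op 4 (push 10): stack=[16,10] mem=[0,0,0,0]
After op 5 (STO M1): stack=[16] mem=[0,10,0,0]
After op 6 (pop): stack=[empty] mem=[0,10,0,0]
After op 7 (RCL M1): stack=[10] mem=[0,10,0,0]
After op 8 (dup): stack=[10,10] mem=[0,10,0,0]
After op 9 (+): stack=[20] mem=[0,10,0,0]
After op 10 (RCL M1): stack=[20,10] mem=[0,10,0,0]
After op 11 (pop): stack=[20] mem=[0,10,0,0]
After op 12 (dup): stack=[20,20] mem=[0,10,0,0]
After op 13 (+): stack=[40] mem=[0,10,0,0]
After op 14 (dup): stack=[40,40] mem=[0,10,0,0]
After op 15 (STO M0): stack=[40] mem=[40,10,0,0]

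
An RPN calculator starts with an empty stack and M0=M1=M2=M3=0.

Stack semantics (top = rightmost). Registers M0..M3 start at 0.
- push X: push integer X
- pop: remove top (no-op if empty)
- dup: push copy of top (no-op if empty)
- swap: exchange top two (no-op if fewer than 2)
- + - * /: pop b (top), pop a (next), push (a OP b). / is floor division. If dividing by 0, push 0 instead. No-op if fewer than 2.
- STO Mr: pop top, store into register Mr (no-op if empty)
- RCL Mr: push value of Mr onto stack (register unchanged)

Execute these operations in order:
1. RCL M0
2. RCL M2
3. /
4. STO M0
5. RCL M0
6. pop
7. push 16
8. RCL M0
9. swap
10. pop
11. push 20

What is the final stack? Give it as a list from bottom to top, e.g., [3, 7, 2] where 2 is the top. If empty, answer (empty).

Answer: [0, 20]

Derivation:
After op 1 (RCL M0): stack=[0] mem=[0,0,0,0]
After op 2 (RCL M2): stack=[0,0] mem=[0,0,0,0]
After op 3 (/): stack=[0] mem=[0,0,0,0]
After op 4 (STO M0): stack=[empty] mem=[0,0,0,0]
After op 5 (RCL M0): stack=[0] mem=[0,0,0,0]
After op 6 (pop): stack=[empty] mem=[0,0,0,0]
After op 7 (push 16): stack=[16] mem=[0,0,0,0]
After op 8 (RCL M0): stack=[16,0] mem=[0,0,0,0]
After op 9 (swap): stack=[0,16] mem=[0,0,0,0]
After op 10 (pop): stack=[0] mem=[0,0,0,0]
After op 11 (push 20): stack=[0,20] mem=[0,0,0,0]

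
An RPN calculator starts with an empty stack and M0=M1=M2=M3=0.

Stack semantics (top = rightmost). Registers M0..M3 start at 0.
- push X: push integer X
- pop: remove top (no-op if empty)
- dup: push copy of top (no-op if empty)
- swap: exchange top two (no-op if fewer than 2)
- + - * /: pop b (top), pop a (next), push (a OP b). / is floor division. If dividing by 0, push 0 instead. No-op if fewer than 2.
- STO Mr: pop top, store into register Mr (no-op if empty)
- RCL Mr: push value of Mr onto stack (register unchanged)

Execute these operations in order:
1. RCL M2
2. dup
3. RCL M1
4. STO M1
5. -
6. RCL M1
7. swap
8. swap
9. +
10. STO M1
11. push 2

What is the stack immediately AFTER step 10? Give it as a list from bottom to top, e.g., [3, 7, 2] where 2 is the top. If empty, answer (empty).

After op 1 (RCL M2): stack=[0] mem=[0,0,0,0]
After op 2 (dup): stack=[0,0] mem=[0,0,0,0]
After op 3 (RCL M1): stack=[0,0,0] mem=[0,0,0,0]
After op 4 (STO M1): stack=[0,0] mem=[0,0,0,0]
After op 5 (-): stack=[0] mem=[0,0,0,0]
After op 6 (RCL M1): stack=[0,0] mem=[0,0,0,0]
After op 7 (swap): stack=[0,0] mem=[0,0,0,0]
After op 8 (swap): stack=[0,0] mem=[0,0,0,0]
After op 9 (+): stack=[0] mem=[0,0,0,0]
After op 10 (STO M1): stack=[empty] mem=[0,0,0,0]

(empty)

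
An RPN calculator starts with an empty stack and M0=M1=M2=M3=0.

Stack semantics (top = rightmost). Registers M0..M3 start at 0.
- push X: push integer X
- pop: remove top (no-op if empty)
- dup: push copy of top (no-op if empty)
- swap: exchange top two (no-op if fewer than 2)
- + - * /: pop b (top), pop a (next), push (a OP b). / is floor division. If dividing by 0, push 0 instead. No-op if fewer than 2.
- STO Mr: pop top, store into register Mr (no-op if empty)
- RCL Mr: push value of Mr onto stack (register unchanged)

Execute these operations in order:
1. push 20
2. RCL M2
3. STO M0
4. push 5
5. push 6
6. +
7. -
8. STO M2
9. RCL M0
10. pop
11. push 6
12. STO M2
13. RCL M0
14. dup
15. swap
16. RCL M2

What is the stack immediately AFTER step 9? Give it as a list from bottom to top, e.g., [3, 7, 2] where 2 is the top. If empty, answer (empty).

After op 1 (push 20): stack=[20] mem=[0,0,0,0]
After op 2 (RCL M2): stack=[20,0] mem=[0,0,0,0]
After op 3 (STO M0): stack=[20] mem=[0,0,0,0]
After op 4 (push 5): stack=[20,5] mem=[0,0,0,0]
After op 5 (push 6): stack=[20,5,6] mem=[0,0,0,0]
After op 6 (+): stack=[20,11] mem=[0,0,0,0]
After op 7 (-): stack=[9] mem=[0,0,0,0]
After op 8 (STO M2): stack=[empty] mem=[0,0,9,0]
After op 9 (RCL M0): stack=[0] mem=[0,0,9,0]

[0]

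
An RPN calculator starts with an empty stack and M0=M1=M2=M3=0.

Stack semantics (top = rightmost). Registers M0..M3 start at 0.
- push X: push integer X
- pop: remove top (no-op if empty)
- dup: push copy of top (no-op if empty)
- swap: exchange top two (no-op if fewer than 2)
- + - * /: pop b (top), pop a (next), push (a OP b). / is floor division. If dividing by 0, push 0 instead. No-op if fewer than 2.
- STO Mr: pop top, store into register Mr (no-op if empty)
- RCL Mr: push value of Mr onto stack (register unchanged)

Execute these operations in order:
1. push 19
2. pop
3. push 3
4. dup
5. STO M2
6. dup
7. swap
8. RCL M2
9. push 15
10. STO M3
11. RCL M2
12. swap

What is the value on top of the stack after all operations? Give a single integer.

Answer: 3

Derivation:
After op 1 (push 19): stack=[19] mem=[0,0,0,0]
After op 2 (pop): stack=[empty] mem=[0,0,0,0]
After op 3 (push 3): stack=[3] mem=[0,0,0,0]
After op 4 (dup): stack=[3,3] mem=[0,0,0,0]
After op 5 (STO M2): stack=[3] mem=[0,0,3,0]
After op 6 (dup): stack=[3,3] mem=[0,0,3,0]
After op 7 (swap): stack=[3,3] mem=[0,0,3,0]
After op 8 (RCL M2): stack=[3,3,3] mem=[0,0,3,0]
After op 9 (push 15): stack=[3,3,3,15] mem=[0,0,3,0]
After op 10 (STO M3): stack=[3,3,3] mem=[0,0,3,15]
After op 11 (RCL M2): stack=[3,3,3,3] mem=[0,0,3,15]
After op 12 (swap): stack=[3,3,3,3] mem=[0,0,3,15]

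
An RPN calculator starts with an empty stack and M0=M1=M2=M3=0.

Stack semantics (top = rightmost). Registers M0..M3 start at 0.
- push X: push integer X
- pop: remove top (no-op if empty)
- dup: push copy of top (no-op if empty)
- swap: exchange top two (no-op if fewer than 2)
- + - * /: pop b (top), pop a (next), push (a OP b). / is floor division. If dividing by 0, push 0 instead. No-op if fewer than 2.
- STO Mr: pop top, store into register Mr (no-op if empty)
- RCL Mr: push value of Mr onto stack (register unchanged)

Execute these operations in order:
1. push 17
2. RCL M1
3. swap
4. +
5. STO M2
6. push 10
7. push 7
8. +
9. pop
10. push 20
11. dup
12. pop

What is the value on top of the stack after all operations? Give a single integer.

Answer: 20

Derivation:
After op 1 (push 17): stack=[17] mem=[0,0,0,0]
After op 2 (RCL M1): stack=[17,0] mem=[0,0,0,0]
After op 3 (swap): stack=[0,17] mem=[0,0,0,0]
After op 4 (+): stack=[17] mem=[0,0,0,0]
After op 5 (STO M2): stack=[empty] mem=[0,0,17,0]
After op 6 (push 10): stack=[10] mem=[0,0,17,0]
After op 7 (push 7): stack=[10,7] mem=[0,0,17,0]
After op 8 (+): stack=[17] mem=[0,0,17,0]
After op 9 (pop): stack=[empty] mem=[0,0,17,0]
After op 10 (push 20): stack=[20] mem=[0,0,17,0]
After op 11 (dup): stack=[20,20] mem=[0,0,17,0]
After op 12 (pop): stack=[20] mem=[0,0,17,0]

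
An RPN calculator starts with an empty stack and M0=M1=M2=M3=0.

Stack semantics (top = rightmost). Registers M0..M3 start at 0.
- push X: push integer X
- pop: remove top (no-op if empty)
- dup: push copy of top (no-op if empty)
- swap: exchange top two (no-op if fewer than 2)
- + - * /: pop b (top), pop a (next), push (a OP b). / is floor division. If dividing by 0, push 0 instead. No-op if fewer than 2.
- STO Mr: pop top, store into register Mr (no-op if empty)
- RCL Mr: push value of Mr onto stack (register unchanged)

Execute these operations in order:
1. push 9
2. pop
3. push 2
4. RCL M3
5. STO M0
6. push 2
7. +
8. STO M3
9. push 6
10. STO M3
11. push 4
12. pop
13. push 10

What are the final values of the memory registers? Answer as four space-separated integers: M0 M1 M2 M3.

After op 1 (push 9): stack=[9] mem=[0,0,0,0]
After op 2 (pop): stack=[empty] mem=[0,0,0,0]
After op 3 (push 2): stack=[2] mem=[0,0,0,0]
After op 4 (RCL M3): stack=[2,0] mem=[0,0,0,0]
After op 5 (STO M0): stack=[2] mem=[0,0,0,0]
After op 6 (push 2): stack=[2,2] mem=[0,0,0,0]
After op 7 (+): stack=[4] mem=[0,0,0,0]
After op 8 (STO M3): stack=[empty] mem=[0,0,0,4]
After op 9 (push 6): stack=[6] mem=[0,0,0,4]
After op 10 (STO M3): stack=[empty] mem=[0,0,0,6]
After op 11 (push 4): stack=[4] mem=[0,0,0,6]
After op 12 (pop): stack=[empty] mem=[0,0,0,6]
After op 13 (push 10): stack=[10] mem=[0,0,0,6]

Answer: 0 0 0 6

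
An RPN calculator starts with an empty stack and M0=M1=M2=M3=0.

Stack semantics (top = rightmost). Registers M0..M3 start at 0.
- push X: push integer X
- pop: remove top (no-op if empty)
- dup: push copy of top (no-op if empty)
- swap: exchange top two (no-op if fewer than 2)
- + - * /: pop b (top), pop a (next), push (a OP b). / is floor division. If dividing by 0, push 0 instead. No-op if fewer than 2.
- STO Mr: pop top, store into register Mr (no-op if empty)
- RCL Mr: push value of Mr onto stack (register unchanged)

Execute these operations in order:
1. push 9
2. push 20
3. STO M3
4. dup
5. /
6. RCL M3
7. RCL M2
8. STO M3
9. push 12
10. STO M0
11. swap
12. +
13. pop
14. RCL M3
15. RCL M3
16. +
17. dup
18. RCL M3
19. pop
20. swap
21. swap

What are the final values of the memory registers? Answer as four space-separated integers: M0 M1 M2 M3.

After op 1 (push 9): stack=[9] mem=[0,0,0,0]
After op 2 (push 20): stack=[9,20] mem=[0,0,0,0]
After op 3 (STO M3): stack=[9] mem=[0,0,0,20]
After op 4 (dup): stack=[9,9] mem=[0,0,0,20]
After op 5 (/): stack=[1] mem=[0,0,0,20]
After op 6 (RCL M3): stack=[1,20] mem=[0,0,0,20]
After op 7 (RCL M2): stack=[1,20,0] mem=[0,0,0,20]
After op 8 (STO M3): stack=[1,20] mem=[0,0,0,0]
After op 9 (push 12): stack=[1,20,12] mem=[0,0,0,0]
After op 10 (STO M0): stack=[1,20] mem=[12,0,0,0]
After op 11 (swap): stack=[20,1] mem=[12,0,0,0]
After op 12 (+): stack=[21] mem=[12,0,0,0]
After op 13 (pop): stack=[empty] mem=[12,0,0,0]
After op 14 (RCL M3): stack=[0] mem=[12,0,0,0]
After op 15 (RCL M3): stack=[0,0] mem=[12,0,0,0]
After op 16 (+): stack=[0] mem=[12,0,0,0]
After op 17 (dup): stack=[0,0] mem=[12,0,0,0]
After op 18 (RCL M3): stack=[0,0,0] mem=[12,0,0,0]
After op 19 (pop): stack=[0,0] mem=[12,0,0,0]
After op 20 (swap): stack=[0,0] mem=[12,0,0,0]
After op 21 (swap): stack=[0,0] mem=[12,0,0,0]

Answer: 12 0 0 0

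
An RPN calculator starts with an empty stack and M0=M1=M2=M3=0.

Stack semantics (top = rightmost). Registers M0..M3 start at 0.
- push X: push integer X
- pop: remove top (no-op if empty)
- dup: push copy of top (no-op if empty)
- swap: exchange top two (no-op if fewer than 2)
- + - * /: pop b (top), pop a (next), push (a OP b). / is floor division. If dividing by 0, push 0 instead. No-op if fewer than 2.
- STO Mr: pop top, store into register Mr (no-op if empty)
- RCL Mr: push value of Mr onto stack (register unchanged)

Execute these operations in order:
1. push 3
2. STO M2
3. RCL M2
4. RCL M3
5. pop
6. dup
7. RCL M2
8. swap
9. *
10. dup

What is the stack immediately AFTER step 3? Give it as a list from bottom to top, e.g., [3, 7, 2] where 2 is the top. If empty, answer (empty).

After op 1 (push 3): stack=[3] mem=[0,0,0,0]
After op 2 (STO M2): stack=[empty] mem=[0,0,3,0]
After op 3 (RCL M2): stack=[3] mem=[0,0,3,0]

[3]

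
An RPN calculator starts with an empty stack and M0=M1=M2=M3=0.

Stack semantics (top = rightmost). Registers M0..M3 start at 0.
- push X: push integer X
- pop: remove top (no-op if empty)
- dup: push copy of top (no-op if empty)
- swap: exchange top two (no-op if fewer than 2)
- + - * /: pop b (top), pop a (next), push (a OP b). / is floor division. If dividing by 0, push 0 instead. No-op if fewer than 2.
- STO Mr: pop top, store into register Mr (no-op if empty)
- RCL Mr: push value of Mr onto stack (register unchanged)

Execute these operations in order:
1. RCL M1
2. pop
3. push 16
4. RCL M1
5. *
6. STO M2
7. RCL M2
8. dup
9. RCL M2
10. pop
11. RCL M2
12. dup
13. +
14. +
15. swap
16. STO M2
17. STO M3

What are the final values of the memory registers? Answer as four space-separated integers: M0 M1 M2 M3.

After op 1 (RCL M1): stack=[0] mem=[0,0,0,0]
After op 2 (pop): stack=[empty] mem=[0,0,0,0]
After op 3 (push 16): stack=[16] mem=[0,0,0,0]
After op 4 (RCL M1): stack=[16,0] mem=[0,0,0,0]
After op 5 (*): stack=[0] mem=[0,0,0,0]
After op 6 (STO M2): stack=[empty] mem=[0,0,0,0]
After op 7 (RCL M2): stack=[0] mem=[0,0,0,0]
After op 8 (dup): stack=[0,0] mem=[0,0,0,0]
After op 9 (RCL M2): stack=[0,0,0] mem=[0,0,0,0]
After op 10 (pop): stack=[0,0] mem=[0,0,0,0]
After op 11 (RCL M2): stack=[0,0,0] mem=[0,0,0,0]
After op 12 (dup): stack=[0,0,0,0] mem=[0,0,0,0]
After op 13 (+): stack=[0,0,0] mem=[0,0,0,0]
After op 14 (+): stack=[0,0] mem=[0,0,0,0]
After op 15 (swap): stack=[0,0] mem=[0,0,0,0]
After op 16 (STO M2): stack=[0] mem=[0,0,0,0]
After op 17 (STO M3): stack=[empty] mem=[0,0,0,0]

Answer: 0 0 0 0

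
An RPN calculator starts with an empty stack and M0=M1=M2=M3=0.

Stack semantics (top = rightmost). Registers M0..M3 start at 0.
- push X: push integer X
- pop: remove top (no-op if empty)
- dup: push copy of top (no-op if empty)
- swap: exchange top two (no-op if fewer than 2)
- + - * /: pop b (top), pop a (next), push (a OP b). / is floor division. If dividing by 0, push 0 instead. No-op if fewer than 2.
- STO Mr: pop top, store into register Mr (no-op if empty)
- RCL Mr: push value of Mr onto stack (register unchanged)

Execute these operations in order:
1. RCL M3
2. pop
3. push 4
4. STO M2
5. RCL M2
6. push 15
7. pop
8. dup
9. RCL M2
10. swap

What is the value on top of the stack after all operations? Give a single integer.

After op 1 (RCL M3): stack=[0] mem=[0,0,0,0]
After op 2 (pop): stack=[empty] mem=[0,0,0,0]
After op 3 (push 4): stack=[4] mem=[0,0,0,0]
After op 4 (STO M2): stack=[empty] mem=[0,0,4,0]
After op 5 (RCL M2): stack=[4] mem=[0,0,4,0]
After op 6 (push 15): stack=[4,15] mem=[0,0,4,0]
After op 7 (pop): stack=[4] mem=[0,0,4,0]
After op 8 (dup): stack=[4,4] mem=[0,0,4,0]
After op 9 (RCL M2): stack=[4,4,4] mem=[0,0,4,0]
After op 10 (swap): stack=[4,4,4] mem=[0,0,4,0]

Answer: 4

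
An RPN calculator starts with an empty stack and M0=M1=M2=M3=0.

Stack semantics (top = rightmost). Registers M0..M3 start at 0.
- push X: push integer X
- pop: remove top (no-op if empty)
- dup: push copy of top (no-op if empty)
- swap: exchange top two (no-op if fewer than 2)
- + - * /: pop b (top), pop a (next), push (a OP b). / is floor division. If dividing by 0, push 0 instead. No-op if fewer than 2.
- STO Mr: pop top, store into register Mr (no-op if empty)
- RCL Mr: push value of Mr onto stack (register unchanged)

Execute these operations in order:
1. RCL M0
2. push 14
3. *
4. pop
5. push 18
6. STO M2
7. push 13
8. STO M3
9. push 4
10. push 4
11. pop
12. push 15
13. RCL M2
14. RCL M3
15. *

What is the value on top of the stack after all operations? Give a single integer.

After op 1 (RCL M0): stack=[0] mem=[0,0,0,0]
After op 2 (push 14): stack=[0,14] mem=[0,0,0,0]
After op 3 (*): stack=[0] mem=[0,0,0,0]
After op 4 (pop): stack=[empty] mem=[0,0,0,0]
After op 5 (push 18): stack=[18] mem=[0,0,0,0]
After op 6 (STO M2): stack=[empty] mem=[0,0,18,0]
After op 7 (push 13): stack=[13] mem=[0,0,18,0]
After op 8 (STO M3): stack=[empty] mem=[0,0,18,13]
After op 9 (push 4): stack=[4] mem=[0,0,18,13]
After op 10 (push 4): stack=[4,4] mem=[0,0,18,13]
After op 11 (pop): stack=[4] mem=[0,0,18,13]
After op 12 (push 15): stack=[4,15] mem=[0,0,18,13]
After op 13 (RCL M2): stack=[4,15,18] mem=[0,0,18,13]
After op 14 (RCL M3): stack=[4,15,18,13] mem=[0,0,18,13]
After op 15 (*): stack=[4,15,234] mem=[0,0,18,13]

Answer: 234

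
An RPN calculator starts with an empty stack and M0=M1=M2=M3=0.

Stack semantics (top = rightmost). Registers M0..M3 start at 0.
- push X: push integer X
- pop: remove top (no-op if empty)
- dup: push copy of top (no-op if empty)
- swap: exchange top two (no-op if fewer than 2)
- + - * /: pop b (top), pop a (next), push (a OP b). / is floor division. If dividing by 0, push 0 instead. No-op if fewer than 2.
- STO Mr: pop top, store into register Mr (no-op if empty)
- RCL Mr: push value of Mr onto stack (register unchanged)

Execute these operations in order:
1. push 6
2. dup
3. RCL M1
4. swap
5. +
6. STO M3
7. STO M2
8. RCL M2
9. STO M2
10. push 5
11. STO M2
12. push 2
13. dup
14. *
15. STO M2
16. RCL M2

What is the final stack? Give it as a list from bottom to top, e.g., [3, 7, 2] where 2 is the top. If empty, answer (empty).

After op 1 (push 6): stack=[6] mem=[0,0,0,0]
After op 2 (dup): stack=[6,6] mem=[0,0,0,0]
After op 3 (RCL M1): stack=[6,6,0] mem=[0,0,0,0]
After op 4 (swap): stack=[6,0,6] mem=[0,0,0,0]
After op 5 (+): stack=[6,6] mem=[0,0,0,0]
After op 6 (STO M3): stack=[6] mem=[0,0,0,6]
After op 7 (STO M2): stack=[empty] mem=[0,0,6,6]
After op 8 (RCL M2): stack=[6] mem=[0,0,6,6]
After op 9 (STO M2): stack=[empty] mem=[0,0,6,6]
After op 10 (push 5): stack=[5] mem=[0,0,6,6]
After op 11 (STO M2): stack=[empty] mem=[0,0,5,6]
After op 12 (push 2): stack=[2] mem=[0,0,5,6]
After op 13 (dup): stack=[2,2] mem=[0,0,5,6]
After op 14 (*): stack=[4] mem=[0,0,5,6]
After op 15 (STO M2): stack=[empty] mem=[0,0,4,6]
After op 16 (RCL M2): stack=[4] mem=[0,0,4,6]

Answer: [4]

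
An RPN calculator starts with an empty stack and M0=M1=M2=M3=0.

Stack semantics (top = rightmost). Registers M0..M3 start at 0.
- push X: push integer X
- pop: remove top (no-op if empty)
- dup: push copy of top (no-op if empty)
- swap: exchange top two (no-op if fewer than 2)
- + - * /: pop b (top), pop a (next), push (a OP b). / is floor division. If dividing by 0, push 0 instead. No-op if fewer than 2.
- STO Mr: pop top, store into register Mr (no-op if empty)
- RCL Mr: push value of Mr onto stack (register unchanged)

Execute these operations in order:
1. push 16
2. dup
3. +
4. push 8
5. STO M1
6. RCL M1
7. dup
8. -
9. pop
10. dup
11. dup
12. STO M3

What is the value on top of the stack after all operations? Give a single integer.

Answer: 32

Derivation:
After op 1 (push 16): stack=[16] mem=[0,0,0,0]
After op 2 (dup): stack=[16,16] mem=[0,0,0,0]
After op 3 (+): stack=[32] mem=[0,0,0,0]
After op 4 (push 8): stack=[32,8] mem=[0,0,0,0]
After op 5 (STO M1): stack=[32] mem=[0,8,0,0]
After op 6 (RCL M1): stack=[32,8] mem=[0,8,0,0]
After op 7 (dup): stack=[32,8,8] mem=[0,8,0,0]
After op 8 (-): stack=[32,0] mem=[0,8,0,0]
After op 9 (pop): stack=[32] mem=[0,8,0,0]
After op 10 (dup): stack=[32,32] mem=[0,8,0,0]
After op 11 (dup): stack=[32,32,32] mem=[0,8,0,0]
After op 12 (STO M3): stack=[32,32] mem=[0,8,0,32]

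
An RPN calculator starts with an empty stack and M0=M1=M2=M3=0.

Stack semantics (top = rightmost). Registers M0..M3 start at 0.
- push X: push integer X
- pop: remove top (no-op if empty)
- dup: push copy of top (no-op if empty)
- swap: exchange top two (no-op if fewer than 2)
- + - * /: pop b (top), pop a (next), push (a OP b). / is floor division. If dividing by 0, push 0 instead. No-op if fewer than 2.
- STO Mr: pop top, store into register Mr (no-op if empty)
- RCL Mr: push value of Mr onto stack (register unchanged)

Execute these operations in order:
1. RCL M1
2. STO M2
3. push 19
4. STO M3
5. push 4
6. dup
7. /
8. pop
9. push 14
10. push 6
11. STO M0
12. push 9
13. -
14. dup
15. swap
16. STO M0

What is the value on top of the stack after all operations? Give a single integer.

Answer: 5

Derivation:
After op 1 (RCL M1): stack=[0] mem=[0,0,0,0]
After op 2 (STO M2): stack=[empty] mem=[0,0,0,0]
After op 3 (push 19): stack=[19] mem=[0,0,0,0]
After op 4 (STO M3): stack=[empty] mem=[0,0,0,19]
After op 5 (push 4): stack=[4] mem=[0,0,0,19]
After op 6 (dup): stack=[4,4] mem=[0,0,0,19]
After op 7 (/): stack=[1] mem=[0,0,0,19]
After op 8 (pop): stack=[empty] mem=[0,0,0,19]
After op 9 (push 14): stack=[14] mem=[0,0,0,19]
After op 10 (push 6): stack=[14,6] mem=[0,0,0,19]
After op 11 (STO M0): stack=[14] mem=[6,0,0,19]
After op 12 (push 9): stack=[14,9] mem=[6,0,0,19]
After op 13 (-): stack=[5] mem=[6,0,0,19]
After op 14 (dup): stack=[5,5] mem=[6,0,0,19]
After op 15 (swap): stack=[5,5] mem=[6,0,0,19]
After op 16 (STO M0): stack=[5] mem=[5,0,0,19]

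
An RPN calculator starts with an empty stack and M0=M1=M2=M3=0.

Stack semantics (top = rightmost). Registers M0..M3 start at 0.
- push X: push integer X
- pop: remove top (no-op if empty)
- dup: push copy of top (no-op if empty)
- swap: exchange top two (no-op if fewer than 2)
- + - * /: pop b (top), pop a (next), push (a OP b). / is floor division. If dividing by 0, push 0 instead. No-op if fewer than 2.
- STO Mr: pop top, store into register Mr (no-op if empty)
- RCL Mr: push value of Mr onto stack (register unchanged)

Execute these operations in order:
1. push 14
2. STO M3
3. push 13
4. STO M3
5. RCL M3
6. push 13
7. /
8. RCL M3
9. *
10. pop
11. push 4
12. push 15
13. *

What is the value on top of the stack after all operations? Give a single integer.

After op 1 (push 14): stack=[14] mem=[0,0,0,0]
After op 2 (STO M3): stack=[empty] mem=[0,0,0,14]
After op 3 (push 13): stack=[13] mem=[0,0,0,14]
After op 4 (STO M3): stack=[empty] mem=[0,0,0,13]
After op 5 (RCL M3): stack=[13] mem=[0,0,0,13]
After op 6 (push 13): stack=[13,13] mem=[0,0,0,13]
After op 7 (/): stack=[1] mem=[0,0,0,13]
After op 8 (RCL M3): stack=[1,13] mem=[0,0,0,13]
After op 9 (*): stack=[13] mem=[0,0,0,13]
After op 10 (pop): stack=[empty] mem=[0,0,0,13]
After op 11 (push 4): stack=[4] mem=[0,0,0,13]
After op 12 (push 15): stack=[4,15] mem=[0,0,0,13]
After op 13 (*): stack=[60] mem=[0,0,0,13]

Answer: 60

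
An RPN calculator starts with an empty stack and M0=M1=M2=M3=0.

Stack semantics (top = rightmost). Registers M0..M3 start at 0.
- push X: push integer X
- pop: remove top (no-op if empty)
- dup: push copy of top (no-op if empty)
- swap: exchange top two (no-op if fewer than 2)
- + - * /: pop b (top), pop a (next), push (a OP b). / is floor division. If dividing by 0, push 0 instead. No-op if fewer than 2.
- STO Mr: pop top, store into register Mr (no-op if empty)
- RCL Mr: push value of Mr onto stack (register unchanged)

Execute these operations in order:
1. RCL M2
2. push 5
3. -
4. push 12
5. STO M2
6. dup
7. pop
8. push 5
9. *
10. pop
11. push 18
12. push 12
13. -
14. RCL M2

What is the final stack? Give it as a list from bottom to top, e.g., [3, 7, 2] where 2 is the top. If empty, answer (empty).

After op 1 (RCL M2): stack=[0] mem=[0,0,0,0]
After op 2 (push 5): stack=[0,5] mem=[0,0,0,0]
After op 3 (-): stack=[-5] mem=[0,0,0,0]
After op 4 (push 12): stack=[-5,12] mem=[0,0,0,0]
After op 5 (STO M2): stack=[-5] mem=[0,0,12,0]
After op 6 (dup): stack=[-5,-5] mem=[0,0,12,0]
After op 7 (pop): stack=[-5] mem=[0,0,12,0]
After op 8 (push 5): stack=[-5,5] mem=[0,0,12,0]
After op 9 (*): stack=[-25] mem=[0,0,12,0]
After op 10 (pop): stack=[empty] mem=[0,0,12,0]
After op 11 (push 18): stack=[18] mem=[0,0,12,0]
After op 12 (push 12): stack=[18,12] mem=[0,0,12,0]
After op 13 (-): stack=[6] mem=[0,0,12,0]
After op 14 (RCL M2): stack=[6,12] mem=[0,0,12,0]

Answer: [6, 12]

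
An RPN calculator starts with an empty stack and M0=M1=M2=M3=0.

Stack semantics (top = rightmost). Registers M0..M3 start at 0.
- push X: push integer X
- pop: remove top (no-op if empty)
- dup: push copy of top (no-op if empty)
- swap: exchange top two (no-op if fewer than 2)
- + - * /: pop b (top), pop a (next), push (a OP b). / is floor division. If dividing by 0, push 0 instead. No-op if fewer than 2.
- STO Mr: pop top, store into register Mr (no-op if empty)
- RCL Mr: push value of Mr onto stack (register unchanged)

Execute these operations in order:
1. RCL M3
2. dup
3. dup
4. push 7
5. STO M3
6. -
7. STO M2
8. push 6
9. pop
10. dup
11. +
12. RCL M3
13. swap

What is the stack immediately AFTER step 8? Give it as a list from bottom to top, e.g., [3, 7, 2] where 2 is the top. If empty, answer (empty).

After op 1 (RCL M3): stack=[0] mem=[0,0,0,0]
After op 2 (dup): stack=[0,0] mem=[0,0,0,0]
After op 3 (dup): stack=[0,0,0] mem=[0,0,0,0]
After op 4 (push 7): stack=[0,0,0,7] mem=[0,0,0,0]
After op 5 (STO M3): stack=[0,0,0] mem=[0,0,0,7]
After op 6 (-): stack=[0,0] mem=[0,0,0,7]
After op 7 (STO M2): stack=[0] mem=[0,0,0,7]
After op 8 (push 6): stack=[0,6] mem=[0,0,0,7]

[0, 6]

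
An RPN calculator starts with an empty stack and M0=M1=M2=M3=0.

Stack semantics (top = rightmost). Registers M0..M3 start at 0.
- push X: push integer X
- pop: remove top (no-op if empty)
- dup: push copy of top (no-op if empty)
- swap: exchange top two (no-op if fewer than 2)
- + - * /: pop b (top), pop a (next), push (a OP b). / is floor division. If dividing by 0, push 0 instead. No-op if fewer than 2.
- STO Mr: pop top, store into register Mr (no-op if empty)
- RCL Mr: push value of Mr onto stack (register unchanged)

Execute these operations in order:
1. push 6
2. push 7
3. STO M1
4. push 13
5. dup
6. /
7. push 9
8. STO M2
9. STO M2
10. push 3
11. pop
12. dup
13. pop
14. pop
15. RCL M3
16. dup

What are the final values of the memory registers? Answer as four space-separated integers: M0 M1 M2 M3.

Answer: 0 7 1 0

Derivation:
After op 1 (push 6): stack=[6] mem=[0,0,0,0]
After op 2 (push 7): stack=[6,7] mem=[0,0,0,0]
After op 3 (STO M1): stack=[6] mem=[0,7,0,0]
After op 4 (push 13): stack=[6,13] mem=[0,7,0,0]
After op 5 (dup): stack=[6,13,13] mem=[0,7,0,0]
After op 6 (/): stack=[6,1] mem=[0,7,0,0]
After op 7 (push 9): stack=[6,1,9] mem=[0,7,0,0]
After op 8 (STO M2): stack=[6,1] mem=[0,7,9,0]
After op 9 (STO M2): stack=[6] mem=[0,7,1,0]
After op 10 (push 3): stack=[6,3] mem=[0,7,1,0]
After op 11 (pop): stack=[6] mem=[0,7,1,0]
After op 12 (dup): stack=[6,6] mem=[0,7,1,0]
After op 13 (pop): stack=[6] mem=[0,7,1,0]
After op 14 (pop): stack=[empty] mem=[0,7,1,0]
After op 15 (RCL M3): stack=[0] mem=[0,7,1,0]
After op 16 (dup): stack=[0,0] mem=[0,7,1,0]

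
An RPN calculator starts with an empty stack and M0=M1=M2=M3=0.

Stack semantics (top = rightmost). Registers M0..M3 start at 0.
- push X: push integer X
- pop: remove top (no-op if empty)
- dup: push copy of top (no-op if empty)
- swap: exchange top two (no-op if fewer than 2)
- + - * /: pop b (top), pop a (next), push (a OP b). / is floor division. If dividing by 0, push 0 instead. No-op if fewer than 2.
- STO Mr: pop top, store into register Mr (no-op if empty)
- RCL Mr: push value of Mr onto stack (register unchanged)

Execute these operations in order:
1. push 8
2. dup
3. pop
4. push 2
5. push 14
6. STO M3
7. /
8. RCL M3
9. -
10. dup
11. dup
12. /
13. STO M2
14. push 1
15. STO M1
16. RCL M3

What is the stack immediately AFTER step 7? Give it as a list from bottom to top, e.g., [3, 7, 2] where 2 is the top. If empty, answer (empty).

After op 1 (push 8): stack=[8] mem=[0,0,0,0]
After op 2 (dup): stack=[8,8] mem=[0,0,0,0]
After op 3 (pop): stack=[8] mem=[0,0,0,0]
After op 4 (push 2): stack=[8,2] mem=[0,0,0,0]
After op 5 (push 14): stack=[8,2,14] mem=[0,0,0,0]
After op 6 (STO M3): stack=[8,2] mem=[0,0,0,14]
After op 7 (/): stack=[4] mem=[0,0,0,14]

[4]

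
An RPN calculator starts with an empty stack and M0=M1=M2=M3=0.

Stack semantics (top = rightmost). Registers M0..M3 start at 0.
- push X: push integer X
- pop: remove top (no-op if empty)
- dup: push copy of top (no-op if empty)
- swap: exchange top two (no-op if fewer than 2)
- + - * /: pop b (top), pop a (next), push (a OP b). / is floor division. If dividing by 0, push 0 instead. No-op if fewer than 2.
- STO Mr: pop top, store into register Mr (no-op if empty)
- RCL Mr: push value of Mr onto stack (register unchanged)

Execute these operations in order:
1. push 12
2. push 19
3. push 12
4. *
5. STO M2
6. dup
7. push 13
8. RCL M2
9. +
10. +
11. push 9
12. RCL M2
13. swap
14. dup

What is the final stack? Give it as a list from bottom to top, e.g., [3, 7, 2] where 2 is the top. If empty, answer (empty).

Answer: [12, 253, 228, 9, 9]

Derivation:
After op 1 (push 12): stack=[12] mem=[0,0,0,0]
After op 2 (push 19): stack=[12,19] mem=[0,0,0,0]
After op 3 (push 12): stack=[12,19,12] mem=[0,0,0,0]
After op 4 (*): stack=[12,228] mem=[0,0,0,0]
After op 5 (STO M2): stack=[12] mem=[0,0,228,0]
After op 6 (dup): stack=[12,12] mem=[0,0,228,0]
After op 7 (push 13): stack=[12,12,13] mem=[0,0,228,0]
After op 8 (RCL M2): stack=[12,12,13,228] mem=[0,0,228,0]
After op 9 (+): stack=[12,12,241] mem=[0,0,228,0]
After op 10 (+): stack=[12,253] mem=[0,0,228,0]
After op 11 (push 9): stack=[12,253,9] mem=[0,0,228,0]
After op 12 (RCL M2): stack=[12,253,9,228] mem=[0,0,228,0]
After op 13 (swap): stack=[12,253,228,9] mem=[0,0,228,0]
After op 14 (dup): stack=[12,253,228,9,9] mem=[0,0,228,0]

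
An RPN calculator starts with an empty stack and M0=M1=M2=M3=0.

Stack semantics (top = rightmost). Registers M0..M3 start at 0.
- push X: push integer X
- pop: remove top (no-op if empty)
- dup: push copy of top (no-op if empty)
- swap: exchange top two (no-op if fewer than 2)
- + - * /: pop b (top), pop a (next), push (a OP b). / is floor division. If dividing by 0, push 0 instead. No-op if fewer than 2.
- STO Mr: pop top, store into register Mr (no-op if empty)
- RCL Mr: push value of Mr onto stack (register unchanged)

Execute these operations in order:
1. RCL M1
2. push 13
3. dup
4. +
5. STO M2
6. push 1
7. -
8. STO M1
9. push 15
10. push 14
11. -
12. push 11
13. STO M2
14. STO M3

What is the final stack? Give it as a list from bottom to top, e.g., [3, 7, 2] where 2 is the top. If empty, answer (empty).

Answer: (empty)

Derivation:
After op 1 (RCL M1): stack=[0] mem=[0,0,0,0]
After op 2 (push 13): stack=[0,13] mem=[0,0,0,0]
After op 3 (dup): stack=[0,13,13] mem=[0,0,0,0]
After op 4 (+): stack=[0,26] mem=[0,0,0,0]
After op 5 (STO M2): stack=[0] mem=[0,0,26,0]
After op 6 (push 1): stack=[0,1] mem=[0,0,26,0]
After op 7 (-): stack=[-1] mem=[0,0,26,0]
After op 8 (STO M1): stack=[empty] mem=[0,-1,26,0]
After op 9 (push 15): stack=[15] mem=[0,-1,26,0]
After op 10 (push 14): stack=[15,14] mem=[0,-1,26,0]
After op 11 (-): stack=[1] mem=[0,-1,26,0]
After op 12 (push 11): stack=[1,11] mem=[0,-1,26,0]
After op 13 (STO M2): stack=[1] mem=[0,-1,11,0]
After op 14 (STO M3): stack=[empty] mem=[0,-1,11,1]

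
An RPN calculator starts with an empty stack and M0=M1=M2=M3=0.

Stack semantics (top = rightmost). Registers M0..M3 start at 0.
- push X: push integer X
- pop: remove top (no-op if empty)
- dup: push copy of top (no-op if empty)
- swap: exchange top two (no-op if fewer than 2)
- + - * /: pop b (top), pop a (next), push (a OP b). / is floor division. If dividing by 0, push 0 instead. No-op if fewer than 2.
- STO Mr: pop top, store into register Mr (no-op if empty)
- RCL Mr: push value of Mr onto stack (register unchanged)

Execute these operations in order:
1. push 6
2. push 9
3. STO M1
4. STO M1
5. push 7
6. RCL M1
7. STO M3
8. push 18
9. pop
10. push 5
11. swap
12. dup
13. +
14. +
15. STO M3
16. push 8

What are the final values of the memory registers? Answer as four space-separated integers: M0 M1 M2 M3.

Answer: 0 6 0 19

Derivation:
After op 1 (push 6): stack=[6] mem=[0,0,0,0]
After op 2 (push 9): stack=[6,9] mem=[0,0,0,0]
After op 3 (STO M1): stack=[6] mem=[0,9,0,0]
After op 4 (STO M1): stack=[empty] mem=[0,6,0,0]
After op 5 (push 7): stack=[7] mem=[0,6,0,0]
After op 6 (RCL M1): stack=[7,6] mem=[0,6,0,0]
After op 7 (STO M3): stack=[7] mem=[0,6,0,6]
After op 8 (push 18): stack=[7,18] mem=[0,6,0,6]
After op 9 (pop): stack=[7] mem=[0,6,0,6]
After op 10 (push 5): stack=[7,5] mem=[0,6,0,6]
After op 11 (swap): stack=[5,7] mem=[0,6,0,6]
After op 12 (dup): stack=[5,7,7] mem=[0,6,0,6]
After op 13 (+): stack=[5,14] mem=[0,6,0,6]
After op 14 (+): stack=[19] mem=[0,6,0,6]
After op 15 (STO M3): stack=[empty] mem=[0,6,0,19]
After op 16 (push 8): stack=[8] mem=[0,6,0,19]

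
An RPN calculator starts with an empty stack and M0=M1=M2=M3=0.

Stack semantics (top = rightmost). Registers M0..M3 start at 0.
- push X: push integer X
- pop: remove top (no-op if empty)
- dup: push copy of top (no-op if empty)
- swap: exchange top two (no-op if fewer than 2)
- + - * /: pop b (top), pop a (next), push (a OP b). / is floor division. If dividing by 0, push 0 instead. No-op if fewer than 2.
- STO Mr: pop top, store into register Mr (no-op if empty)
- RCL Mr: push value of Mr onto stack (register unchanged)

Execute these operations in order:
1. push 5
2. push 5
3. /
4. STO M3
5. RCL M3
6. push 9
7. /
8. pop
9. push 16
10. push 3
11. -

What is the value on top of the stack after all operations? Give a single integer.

After op 1 (push 5): stack=[5] mem=[0,0,0,0]
After op 2 (push 5): stack=[5,5] mem=[0,0,0,0]
After op 3 (/): stack=[1] mem=[0,0,0,0]
After op 4 (STO M3): stack=[empty] mem=[0,0,0,1]
After op 5 (RCL M3): stack=[1] mem=[0,0,0,1]
After op 6 (push 9): stack=[1,9] mem=[0,0,0,1]
After op 7 (/): stack=[0] mem=[0,0,0,1]
After op 8 (pop): stack=[empty] mem=[0,0,0,1]
After op 9 (push 16): stack=[16] mem=[0,0,0,1]
After op 10 (push 3): stack=[16,3] mem=[0,0,0,1]
After op 11 (-): stack=[13] mem=[0,0,0,1]

Answer: 13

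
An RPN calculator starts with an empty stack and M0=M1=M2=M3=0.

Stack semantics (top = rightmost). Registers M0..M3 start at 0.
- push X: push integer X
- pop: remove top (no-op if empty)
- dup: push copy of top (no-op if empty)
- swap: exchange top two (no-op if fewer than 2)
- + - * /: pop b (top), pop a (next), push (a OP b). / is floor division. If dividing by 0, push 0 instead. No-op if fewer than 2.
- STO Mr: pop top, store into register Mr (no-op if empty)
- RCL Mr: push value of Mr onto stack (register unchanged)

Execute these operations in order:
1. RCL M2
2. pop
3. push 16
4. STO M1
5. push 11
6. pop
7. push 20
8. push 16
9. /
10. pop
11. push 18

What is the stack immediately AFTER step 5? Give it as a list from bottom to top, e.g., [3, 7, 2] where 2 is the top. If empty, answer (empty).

After op 1 (RCL M2): stack=[0] mem=[0,0,0,0]
After op 2 (pop): stack=[empty] mem=[0,0,0,0]
After op 3 (push 16): stack=[16] mem=[0,0,0,0]
After op 4 (STO M1): stack=[empty] mem=[0,16,0,0]
After op 5 (push 11): stack=[11] mem=[0,16,0,0]

[11]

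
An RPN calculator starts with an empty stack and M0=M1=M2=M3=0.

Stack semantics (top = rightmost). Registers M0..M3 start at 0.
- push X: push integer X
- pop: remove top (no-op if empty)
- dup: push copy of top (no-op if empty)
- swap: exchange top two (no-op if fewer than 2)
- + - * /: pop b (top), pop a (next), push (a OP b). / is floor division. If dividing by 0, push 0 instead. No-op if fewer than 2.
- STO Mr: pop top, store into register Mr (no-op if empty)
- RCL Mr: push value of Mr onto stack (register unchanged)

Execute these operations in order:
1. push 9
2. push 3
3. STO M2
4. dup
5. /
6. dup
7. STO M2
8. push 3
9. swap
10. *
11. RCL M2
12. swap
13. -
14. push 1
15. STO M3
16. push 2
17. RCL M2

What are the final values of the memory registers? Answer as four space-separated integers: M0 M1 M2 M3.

Answer: 0 0 1 1

Derivation:
After op 1 (push 9): stack=[9] mem=[0,0,0,0]
After op 2 (push 3): stack=[9,3] mem=[0,0,0,0]
After op 3 (STO M2): stack=[9] mem=[0,0,3,0]
After op 4 (dup): stack=[9,9] mem=[0,0,3,0]
After op 5 (/): stack=[1] mem=[0,0,3,0]
After op 6 (dup): stack=[1,1] mem=[0,0,3,0]
After op 7 (STO M2): stack=[1] mem=[0,0,1,0]
After op 8 (push 3): stack=[1,3] mem=[0,0,1,0]
After op 9 (swap): stack=[3,1] mem=[0,0,1,0]
After op 10 (*): stack=[3] mem=[0,0,1,0]
After op 11 (RCL M2): stack=[3,1] mem=[0,0,1,0]
After op 12 (swap): stack=[1,3] mem=[0,0,1,0]
After op 13 (-): stack=[-2] mem=[0,0,1,0]
After op 14 (push 1): stack=[-2,1] mem=[0,0,1,0]
After op 15 (STO M3): stack=[-2] mem=[0,0,1,1]
After op 16 (push 2): stack=[-2,2] mem=[0,0,1,1]
After op 17 (RCL M2): stack=[-2,2,1] mem=[0,0,1,1]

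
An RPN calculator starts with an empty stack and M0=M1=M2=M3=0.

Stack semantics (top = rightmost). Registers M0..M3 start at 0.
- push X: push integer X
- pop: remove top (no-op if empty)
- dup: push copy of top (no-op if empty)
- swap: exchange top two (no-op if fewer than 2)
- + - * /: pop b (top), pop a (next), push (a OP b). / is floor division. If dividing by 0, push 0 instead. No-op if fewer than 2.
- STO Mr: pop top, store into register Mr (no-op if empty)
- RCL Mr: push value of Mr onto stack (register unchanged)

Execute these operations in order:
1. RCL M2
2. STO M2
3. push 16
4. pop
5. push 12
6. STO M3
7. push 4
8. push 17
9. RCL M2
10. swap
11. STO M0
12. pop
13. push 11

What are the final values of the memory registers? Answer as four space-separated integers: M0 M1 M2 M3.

After op 1 (RCL M2): stack=[0] mem=[0,0,0,0]
After op 2 (STO M2): stack=[empty] mem=[0,0,0,0]
After op 3 (push 16): stack=[16] mem=[0,0,0,0]
After op 4 (pop): stack=[empty] mem=[0,0,0,0]
After op 5 (push 12): stack=[12] mem=[0,0,0,0]
After op 6 (STO M3): stack=[empty] mem=[0,0,0,12]
After op 7 (push 4): stack=[4] mem=[0,0,0,12]
After op 8 (push 17): stack=[4,17] mem=[0,0,0,12]
After op 9 (RCL M2): stack=[4,17,0] mem=[0,0,0,12]
After op 10 (swap): stack=[4,0,17] mem=[0,0,0,12]
After op 11 (STO M0): stack=[4,0] mem=[17,0,0,12]
After op 12 (pop): stack=[4] mem=[17,0,0,12]
After op 13 (push 11): stack=[4,11] mem=[17,0,0,12]

Answer: 17 0 0 12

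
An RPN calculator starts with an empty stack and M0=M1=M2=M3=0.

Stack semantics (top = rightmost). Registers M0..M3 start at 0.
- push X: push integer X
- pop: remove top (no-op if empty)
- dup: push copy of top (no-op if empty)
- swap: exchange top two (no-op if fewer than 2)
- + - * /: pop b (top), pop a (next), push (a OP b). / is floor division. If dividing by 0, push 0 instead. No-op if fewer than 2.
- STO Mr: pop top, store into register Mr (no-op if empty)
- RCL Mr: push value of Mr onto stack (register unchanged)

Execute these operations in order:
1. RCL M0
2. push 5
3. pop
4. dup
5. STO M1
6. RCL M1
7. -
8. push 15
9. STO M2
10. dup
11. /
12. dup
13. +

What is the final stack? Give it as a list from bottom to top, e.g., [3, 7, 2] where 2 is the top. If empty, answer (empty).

Answer: [0]

Derivation:
After op 1 (RCL M0): stack=[0] mem=[0,0,0,0]
After op 2 (push 5): stack=[0,5] mem=[0,0,0,0]
After op 3 (pop): stack=[0] mem=[0,0,0,0]
After op 4 (dup): stack=[0,0] mem=[0,0,0,0]
After op 5 (STO M1): stack=[0] mem=[0,0,0,0]
After op 6 (RCL M1): stack=[0,0] mem=[0,0,0,0]
After op 7 (-): stack=[0] mem=[0,0,0,0]
After op 8 (push 15): stack=[0,15] mem=[0,0,0,0]
After op 9 (STO M2): stack=[0] mem=[0,0,15,0]
After op 10 (dup): stack=[0,0] mem=[0,0,15,0]
After op 11 (/): stack=[0] mem=[0,0,15,0]
After op 12 (dup): stack=[0,0] mem=[0,0,15,0]
After op 13 (+): stack=[0] mem=[0,0,15,0]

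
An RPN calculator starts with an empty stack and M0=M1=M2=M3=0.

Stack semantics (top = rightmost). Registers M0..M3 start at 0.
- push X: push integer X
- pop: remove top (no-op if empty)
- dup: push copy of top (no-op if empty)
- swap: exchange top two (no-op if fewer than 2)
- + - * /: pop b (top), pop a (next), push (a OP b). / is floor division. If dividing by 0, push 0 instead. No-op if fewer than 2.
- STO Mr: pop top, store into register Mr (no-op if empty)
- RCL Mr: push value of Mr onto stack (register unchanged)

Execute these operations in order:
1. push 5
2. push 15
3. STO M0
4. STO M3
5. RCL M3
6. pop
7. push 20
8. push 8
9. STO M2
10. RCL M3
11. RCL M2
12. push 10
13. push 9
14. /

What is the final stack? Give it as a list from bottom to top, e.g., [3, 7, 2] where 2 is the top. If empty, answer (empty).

Answer: [20, 5, 8, 1]

Derivation:
After op 1 (push 5): stack=[5] mem=[0,0,0,0]
After op 2 (push 15): stack=[5,15] mem=[0,0,0,0]
After op 3 (STO M0): stack=[5] mem=[15,0,0,0]
After op 4 (STO M3): stack=[empty] mem=[15,0,0,5]
After op 5 (RCL M3): stack=[5] mem=[15,0,0,5]
After op 6 (pop): stack=[empty] mem=[15,0,0,5]
After op 7 (push 20): stack=[20] mem=[15,0,0,5]
After op 8 (push 8): stack=[20,8] mem=[15,0,0,5]
After op 9 (STO M2): stack=[20] mem=[15,0,8,5]
After op 10 (RCL M3): stack=[20,5] mem=[15,0,8,5]
After op 11 (RCL M2): stack=[20,5,8] mem=[15,0,8,5]
After op 12 (push 10): stack=[20,5,8,10] mem=[15,0,8,5]
After op 13 (push 9): stack=[20,5,8,10,9] mem=[15,0,8,5]
After op 14 (/): stack=[20,5,8,1] mem=[15,0,8,5]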